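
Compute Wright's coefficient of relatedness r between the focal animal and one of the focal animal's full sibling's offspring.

Each parent–offspring link contributes a factor of 1/2, and independent paths through distinct common ancestors add.
Full aunt/uncle↔niece/nephew: two paths of length 3 through the shared grandparent pair: r = 2·(1/2)^3 = 1/4.

0.25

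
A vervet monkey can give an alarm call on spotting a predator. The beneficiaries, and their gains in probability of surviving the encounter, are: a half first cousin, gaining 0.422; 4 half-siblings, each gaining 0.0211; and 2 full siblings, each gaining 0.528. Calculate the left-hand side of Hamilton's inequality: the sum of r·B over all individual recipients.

0.575475

r to a half first cousin = 1/16 (half first cousins share one grandparent — one path of length 4: r = (1/2)^4 = 1/16).
r to a half-sibling = 1/4 (half-sibs share one parent — one path of length 2: r = (1/2)^2 = 1/4).
r to a full sibling = 1/2 (full sibs share both parents — two paths of length 2: r = 2·(1/2)^2 = 1/2).
Summing one r·B term per recipient: 1·0.0625·0.422 + 4·0.25·0.0211 + 2·0.5·0.528 = 0.575475.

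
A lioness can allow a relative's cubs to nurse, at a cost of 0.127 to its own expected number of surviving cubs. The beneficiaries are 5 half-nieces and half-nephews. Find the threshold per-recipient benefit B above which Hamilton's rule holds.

r to a half-niece or half-nephew = 1/8 (half-aunt/uncle↔niece/nephew: one path of length 3: r = (1/2)^3 = 1/8).
Hamilton's rule with n recipients of equal r: n·r·B > C, so B > C/(n·r) = 0.127/(5·0.125) = 0.2032.

0.2032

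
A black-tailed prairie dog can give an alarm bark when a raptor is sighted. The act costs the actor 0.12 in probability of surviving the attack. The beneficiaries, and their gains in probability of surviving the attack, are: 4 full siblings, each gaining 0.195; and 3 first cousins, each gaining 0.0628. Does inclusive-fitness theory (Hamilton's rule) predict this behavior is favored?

Yes

Hamilton's rule: the trait is favored when the sum of r·B over every recipient exceeds the actor's cost C.
r to a full sibling = 1/2 (full sibs share both parents — two paths of length 2: r = 2·(1/2)^2 = 1/2).
r to a first cousin = 0.125 (first cousins share one grandparent pair — two paths of length 4: r = 2·(1/2)^4 = 1/8).
Summing one r·B term per recipient: 4·0.5·0.195 + 3·0.125·0.0628 = 0.41355.
0.41355 > 0.12: the indirect benefit exceeds the cost.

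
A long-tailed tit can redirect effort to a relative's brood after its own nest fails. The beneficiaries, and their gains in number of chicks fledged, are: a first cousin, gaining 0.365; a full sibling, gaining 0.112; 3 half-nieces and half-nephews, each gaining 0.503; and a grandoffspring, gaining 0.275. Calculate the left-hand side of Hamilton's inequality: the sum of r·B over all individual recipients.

0.359

r to a first cousin = 0.125 (first cousins share one grandparent pair — two paths of length 4: r = 2·(1/2)^4 = 1/8).
r to a full sibling = 1/2 (full sibs share both parents — two paths of length 2: r = 2·(1/2)^2 = 1/2).
r to a half-niece or half-nephew = 1/8 (half-aunt/uncle↔niece/nephew: one path of length 3: r = (1/2)^3 = 1/8).
r to a grandoffspring = 1/4 (two parent–offspring links: r = (1/2)^2 = 1/4).
Summing one r·B term per recipient: 1·0.125·0.365 + 1·0.5·0.112 + 3·0.125·0.503 + 1·0.25·0.275 = 0.359.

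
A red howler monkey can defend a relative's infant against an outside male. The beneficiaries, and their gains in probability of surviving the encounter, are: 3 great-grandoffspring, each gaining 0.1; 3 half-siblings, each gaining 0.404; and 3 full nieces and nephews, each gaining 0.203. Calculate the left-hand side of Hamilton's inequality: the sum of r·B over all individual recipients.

0.49275

r to a great-grandoffspring = 0.125 (three parent–offspring links: r = (1/2)^3 = 1/8).
r to a half-sibling = 1/4 (half-sibs share one parent — one path of length 2: r = (1/2)^2 = 1/4).
r to a full niece or nephew = 1/4 (full aunt/uncle↔niece/nephew: two paths of length 3 through the shared grandparent pair: r = 2·(1/2)^3 = 1/4).
Summing one r·B term per recipient: 3·0.125·0.1 + 3·0.25·0.404 + 3·0.25·0.203 = 0.49275.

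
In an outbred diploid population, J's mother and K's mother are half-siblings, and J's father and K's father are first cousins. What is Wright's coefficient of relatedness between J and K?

0.09375

Wright's path rule: contributions from independent ancestry routes add.
J and K are related in two ways: half first cousins through their mothers (r = 1/16) and second cousins through their fathers (r = 1/32).
r = 1/16 + 1/32 = 3/32 = 0.09375.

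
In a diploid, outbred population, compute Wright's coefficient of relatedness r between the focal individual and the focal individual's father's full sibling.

0.25

Each parent–offspring link contributes a factor of 1/2, and independent paths through distinct common ancestors add.
Full aunt/uncle↔niece/nephew: two paths of length 3 through the shared grandparent pair: r = 2·(1/2)^3 = 1/4.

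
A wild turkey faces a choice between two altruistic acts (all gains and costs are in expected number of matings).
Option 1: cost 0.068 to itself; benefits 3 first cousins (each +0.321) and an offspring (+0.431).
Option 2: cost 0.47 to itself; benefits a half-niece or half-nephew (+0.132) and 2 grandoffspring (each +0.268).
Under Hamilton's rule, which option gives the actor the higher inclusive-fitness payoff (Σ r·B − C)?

Option 1

Option 1: r to a first cousin = 0.125.
Option 1: r to an offspring = 0.5.
Option 1: Σ r·B − C = (3·0.125·0.321 + 1·0.5·0.431) − 0.068 = 0.267875.
Option 2: r to a half-niece or half-nephew = 0.125.
Option 2: r to a grandoffspring = 0.25.
Option 2: Σ r·B − C = (1·0.125·0.132 + 2·0.25·0.268) − 0.47 = -0.3195.
Option 1 has the higher net inclusive-fitness payoff.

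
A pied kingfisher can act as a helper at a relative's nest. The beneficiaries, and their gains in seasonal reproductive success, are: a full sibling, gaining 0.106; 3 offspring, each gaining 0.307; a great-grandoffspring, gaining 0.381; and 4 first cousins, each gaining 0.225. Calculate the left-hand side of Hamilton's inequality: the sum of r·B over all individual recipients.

0.673625

r to a full sibling = 1/2 (full sibs share both parents — two paths of length 2: r = 2·(1/2)^2 = 1/2).
r to an offspring = 1/2 (one parent–offspring link: r = (1/2)^1 = 1/2).
r to a great-grandoffspring = 1/8 (three parent–offspring links: r = (1/2)^3 = 1/8).
r to a first cousin = 0.125 (first cousins share one grandparent pair — two paths of length 4: r = 2·(1/2)^4 = 1/8).
Summing one r·B term per recipient: 1·0.5·0.106 + 3·0.5·0.307 + 1·0.125·0.381 + 4·0.125·0.225 = 0.673625.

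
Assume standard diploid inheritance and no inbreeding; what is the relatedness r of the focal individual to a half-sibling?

Each parent–offspring link contributes a factor of 1/2, and independent paths through distinct common ancestors add.
Half-sibs share one parent — one path of length 2: r = (1/2)^2 = 1/4.

0.25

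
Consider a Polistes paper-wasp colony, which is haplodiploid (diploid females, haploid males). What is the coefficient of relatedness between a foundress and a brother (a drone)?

Her haploid brother carries none of their father's genes and a random half of their mother's genome; that half matches the maternal half of her own genome with probability 1/2: r = 1/2 · 1/2 = 1/4.

0.25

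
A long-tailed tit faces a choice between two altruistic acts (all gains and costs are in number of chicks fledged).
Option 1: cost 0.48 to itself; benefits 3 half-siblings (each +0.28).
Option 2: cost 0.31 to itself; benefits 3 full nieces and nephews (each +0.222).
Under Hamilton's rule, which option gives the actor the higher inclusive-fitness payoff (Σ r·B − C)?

Option 1: r to a half-sibling = 0.25.
Option 1: Σ r·B − C = (3·0.25·0.28) − 0.48 = -0.27.
Option 2: r to a full niece or nephew = 0.25.
Option 2: Σ r·B − C = (3·0.25·0.222) − 0.31 = -0.1435.
Option 2 has the higher net inclusive-fitness payoff.

Option 2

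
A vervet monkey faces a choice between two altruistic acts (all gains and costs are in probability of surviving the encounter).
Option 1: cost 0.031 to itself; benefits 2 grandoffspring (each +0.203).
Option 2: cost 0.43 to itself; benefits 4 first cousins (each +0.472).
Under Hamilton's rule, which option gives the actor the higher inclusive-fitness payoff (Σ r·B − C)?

Option 1

Option 1: r to a grandoffspring = 0.25.
Option 1: Σ r·B − C = (2·0.25·0.203) − 0.031 = 0.0705.
Option 2: r to a first cousin = 0.125.
Option 2: Σ r·B − C = (4·0.125·0.472) − 0.43 = -0.194.
Option 1 has the higher net inclusive-fitness payoff.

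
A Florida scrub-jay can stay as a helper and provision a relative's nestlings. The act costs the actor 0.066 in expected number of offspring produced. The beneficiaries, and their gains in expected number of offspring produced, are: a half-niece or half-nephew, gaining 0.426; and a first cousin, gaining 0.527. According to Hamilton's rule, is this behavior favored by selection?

Yes

Hamilton's rule: the trait is favored when the sum of r·B over every recipient exceeds the actor's cost C.
r to a half-niece or half-nephew = 1/8 (half-aunt/uncle↔niece/nephew: one path of length 3: r = (1/2)^3 = 1/8).
r to a first cousin = 0.125 (first cousins share one grandparent pair — two paths of length 4: r = 2·(1/2)^4 = 1/8).
Summing one r·B term per recipient: 1·0.125·0.426 + 1·0.125·0.527 = 0.119125.
0.119125 > 0.066: the indirect benefit exceeds the cost.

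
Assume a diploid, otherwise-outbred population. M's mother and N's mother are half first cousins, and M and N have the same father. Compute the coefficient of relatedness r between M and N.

Independent pedigree routes through distinct common ancestors add.
M and N are related in two ways: half second cousins through their mothers (r = 1/64) and half-sibs through their shared father (r = 1/4).
r = 1/64 + 1/4 = 0.265625.

0.265625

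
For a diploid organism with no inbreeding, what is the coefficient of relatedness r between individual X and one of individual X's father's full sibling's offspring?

Each parent–offspring link contributes a factor of 1/2, and independent paths through distinct common ancestors add.
First cousins share one grandparent pair — two paths of length 4: r = 2·(1/2)^4 = 1/8.

0.125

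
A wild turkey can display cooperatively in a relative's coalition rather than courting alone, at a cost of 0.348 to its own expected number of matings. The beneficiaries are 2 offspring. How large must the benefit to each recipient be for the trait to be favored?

r to an offspring = 1/2 (one parent–offspring link: r = (1/2)^1 = 1/2).
Hamilton's rule with n recipients of equal r: n·r·B > C, so B > C/(n·r) = 0.348/(2·0.5) = 0.348.

0.348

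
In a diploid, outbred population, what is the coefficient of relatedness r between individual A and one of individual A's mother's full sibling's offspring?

0.125

Each parent–offspring link contributes a factor of 1/2, and independent paths through distinct common ancestors add.
First cousins share one grandparent pair — two paths of length 4: r = 2·(1/2)^4 = 1/8.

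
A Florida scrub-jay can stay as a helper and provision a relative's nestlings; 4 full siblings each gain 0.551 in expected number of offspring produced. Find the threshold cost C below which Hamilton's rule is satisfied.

r to a full sibling = 1/2 (full sibs share both parents — two paths of length 2: r = 2·(1/2)^2 = 1/2).
Hamilton's rule: n·r·B > C, so the trait is favored while C < n·r·B = 4·0.5·0.551 = 1.102.

1.102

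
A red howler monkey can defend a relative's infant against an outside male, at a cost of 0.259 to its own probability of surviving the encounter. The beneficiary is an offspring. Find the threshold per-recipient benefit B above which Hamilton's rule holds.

0.518

r to an offspring = 1/2 (one parent–offspring link: r = (1/2)^1 = 1/2).
Hamilton's rule with n recipients of equal r: n·r·B > C, so B > C/(n·r) = 0.259/(1·0.5) = 0.518.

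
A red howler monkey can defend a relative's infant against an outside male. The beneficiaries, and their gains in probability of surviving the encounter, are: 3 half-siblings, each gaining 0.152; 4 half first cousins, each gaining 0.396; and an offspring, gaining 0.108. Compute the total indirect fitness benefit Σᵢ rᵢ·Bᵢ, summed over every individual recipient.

r to a half-sibling = 0.25 (half-sibs share one parent — one path of length 2: r = (1/2)^2 = 1/4).
r to a half first cousin = 1/16 (half first cousins share one grandparent — one path of length 4: r = (1/2)^4 = 1/16).
r to an offspring = 0.5 (one parent–offspring link: r = (1/2)^1 = 1/2).
Summing one r·B term per recipient: 3·0.25·0.152 + 4·0.0625·0.396 + 1·0.5·0.108 = 0.267.

0.267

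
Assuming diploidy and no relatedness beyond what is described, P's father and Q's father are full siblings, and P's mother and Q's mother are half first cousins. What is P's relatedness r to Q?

Relatedness sums over independent paths through distinct common ancestors.
P and Q are related in two ways: first cousins through their fathers (r = 1/8) and half second cousins through their mothers (r = 1/64).
r = 1/8 + 1/64 = 0.140625.

0.140625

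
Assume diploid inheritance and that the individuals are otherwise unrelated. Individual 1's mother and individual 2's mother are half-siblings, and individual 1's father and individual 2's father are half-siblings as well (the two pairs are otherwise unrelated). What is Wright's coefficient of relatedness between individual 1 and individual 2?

Wright's path rule: contributions from independent ancestry routes add.
Individual 1 and individual 2 are related in two ways: half first cousins through their mothers (r = 1/16) and half first cousins through their fathers (r = 1/16).
r = 1/16 + 1/16 = 1/8 = 0.125.

0.125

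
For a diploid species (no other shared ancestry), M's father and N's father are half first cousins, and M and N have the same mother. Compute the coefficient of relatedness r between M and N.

Wright's path rule: contributions from independent ancestry routes add.
M and N are related in two ways: half second cousins through their fathers (r = 1/64) and half-sibs through their shared mother (r = 1/4).
r = 1/64 + 1/4 = 17/64 = 0.265625.

0.265625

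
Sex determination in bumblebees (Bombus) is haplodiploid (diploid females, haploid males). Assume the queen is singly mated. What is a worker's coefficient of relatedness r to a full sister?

Haplodiploid full sisters inherit their father's entire haploid genome identically (contributing 1/2) and on average half of their mother's contribution (1/2 · 1/2 = 1/4); r = 1/2 + 1/4 = 3/4.

0.75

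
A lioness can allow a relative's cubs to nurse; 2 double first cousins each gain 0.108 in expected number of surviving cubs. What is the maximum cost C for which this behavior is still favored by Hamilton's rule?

r to a double first cousin = 1/4 (double first cousins share both grandparent pairs — four paths of length 4: r = 4·(1/2)^4 = 1/4).
Hamilton's rule: n·r·B > C, so the trait is favored while C < n·r·B = 2·0.25·0.108 = 0.054.

0.054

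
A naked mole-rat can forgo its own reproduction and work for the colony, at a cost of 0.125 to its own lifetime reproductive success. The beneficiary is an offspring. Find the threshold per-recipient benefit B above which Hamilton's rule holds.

0.25

r to an offspring = 1/2 (one parent–offspring link: r = (1/2)^1 = 1/2).
Hamilton's rule with n recipients of equal r: n·r·B > C, so B > C/(n·r) = 0.125/(1·0.5) = 0.25.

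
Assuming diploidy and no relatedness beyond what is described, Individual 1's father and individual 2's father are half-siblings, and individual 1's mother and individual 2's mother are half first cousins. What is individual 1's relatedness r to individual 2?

0.078125

With two independent routes of shared ancestry, r is the sum of the two contributions.
Individual 1 and individual 2 are related in two ways: half first cousins through their fathers (r = 1/16) and half second cousins through their mothers (r = 1/64).
r = 1/16 + 1/64 = 0.078125.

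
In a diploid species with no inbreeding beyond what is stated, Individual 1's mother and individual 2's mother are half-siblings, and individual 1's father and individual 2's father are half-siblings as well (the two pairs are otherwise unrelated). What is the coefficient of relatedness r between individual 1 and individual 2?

0.125

Wright's path rule: contributions from independent ancestry routes add.
Individual 1 and individual 2 are related in two ways: half first cousins through their mothers (r = 1/16) and half first cousins through their fathers (r = 1/16).
r = 1/16 + 1/16 = 1/8 = 0.125.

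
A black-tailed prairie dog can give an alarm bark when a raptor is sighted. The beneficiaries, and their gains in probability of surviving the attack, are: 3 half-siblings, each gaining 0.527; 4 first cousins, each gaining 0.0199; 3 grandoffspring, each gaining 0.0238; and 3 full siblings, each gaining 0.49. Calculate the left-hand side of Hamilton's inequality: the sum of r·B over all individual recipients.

1.15805

r to a half-sibling = 0.25 (half-sibs share one parent — one path of length 2: r = (1/2)^2 = 1/4).
r to a first cousin = 0.125 (first cousins share one grandparent pair — two paths of length 4: r = 2·(1/2)^4 = 1/8).
r to a grandoffspring = 0.25 (two parent–offspring links: r = (1/2)^2 = 1/4).
r to a full sibling = 1/2 (full sibs share both parents — two paths of length 2: r = 2·(1/2)^2 = 1/2).
Summing one r·B term per recipient: 3·0.25·0.527 + 4·0.125·0.0199 + 3·0.25·0.0238 + 3·0.5·0.49 = 1.15805.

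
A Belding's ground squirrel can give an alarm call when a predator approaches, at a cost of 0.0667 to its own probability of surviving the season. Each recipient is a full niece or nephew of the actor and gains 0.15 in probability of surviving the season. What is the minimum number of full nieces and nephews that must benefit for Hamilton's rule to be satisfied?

2

r to a full niece or nephew = 0.25 (full aunt/uncle↔niece/nephew: two paths of length 3 through the shared grandparent pair: r = 2·(1/2)^3 = 1/4).
Hamilton's rule: n·r·B > C  ⇒  n > C/(r·B) = 0.0667/(0.25·0.15) = 1.779.
The smallest integer exceeding 1.779 is 2.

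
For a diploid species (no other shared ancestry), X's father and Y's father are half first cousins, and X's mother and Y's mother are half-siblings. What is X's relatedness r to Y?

0.078125

Independent pedigree routes through distinct common ancestors add.
X and Y are related in two ways: half second cousins through their fathers (r = 1/64) and half first cousins through their mothers (r = 1/16).
r = 1/64 + 1/16 = 0.078125.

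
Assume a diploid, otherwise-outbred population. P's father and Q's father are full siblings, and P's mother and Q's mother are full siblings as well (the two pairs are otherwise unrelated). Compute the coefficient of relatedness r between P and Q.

0.25

With two independent routes of shared ancestry, r is the sum of the two contributions.
P and Q are related in two ways: first cousins through their fathers (r = 1/8) and first cousins through their mothers (r = 1/8) — i.e. double first cousins.
r = 1/8 + 1/8 = 0.25.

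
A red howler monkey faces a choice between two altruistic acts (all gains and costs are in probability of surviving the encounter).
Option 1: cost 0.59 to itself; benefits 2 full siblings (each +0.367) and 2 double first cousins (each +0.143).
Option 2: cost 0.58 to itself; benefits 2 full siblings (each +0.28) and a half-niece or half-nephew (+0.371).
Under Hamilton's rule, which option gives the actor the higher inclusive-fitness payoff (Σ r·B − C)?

Option 1

Option 1: r to a full sibling = 0.5.
Option 1: r to a double first cousin = 0.25.
Option 1: Σ r·B − C = (2·0.5·0.367 + 2·0.25·0.143) − 0.59 = -0.1515.
Option 2: r to a full sibling = 0.5.
Option 2: r to a half-niece or half-nephew = 0.125.
Option 2: Σ r·B − C = (2·0.5·0.28 + 1·0.125·0.371) − 0.58 = -0.253625.
Option 1 has the higher net inclusive-fitness payoff.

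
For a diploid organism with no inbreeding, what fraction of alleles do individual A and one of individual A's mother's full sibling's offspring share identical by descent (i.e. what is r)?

Each parent–offspring link contributes a factor of 1/2, and independent paths through distinct common ancestors add.
First cousins share one grandparent pair — two paths of length 4: r = 2·(1/2)^4 = 1/8.

0.125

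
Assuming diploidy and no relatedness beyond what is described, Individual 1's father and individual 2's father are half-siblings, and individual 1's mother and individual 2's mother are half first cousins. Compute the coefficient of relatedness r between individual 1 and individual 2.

0.078125

With two independent routes of shared ancestry, r is the sum of the two contributions.
Individual 1 and individual 2 are related in two ways: half first cousins through their fathers (r = 1/16) and half second cousins through their mothers (r = 1/64).
r = 1/16 + 1/64 = 5/64 = 0.078125.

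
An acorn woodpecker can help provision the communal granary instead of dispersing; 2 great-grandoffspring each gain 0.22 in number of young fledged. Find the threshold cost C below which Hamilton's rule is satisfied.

r to a great-grandoffspring = 1/8 (three parent–offspring links: r = (1/2)^3 = 1/8).
Hamilton's rule: n·r·B > C, so the trait is favored while C < n·r·B = 2·0.125·0.22 = 0.055.

0.055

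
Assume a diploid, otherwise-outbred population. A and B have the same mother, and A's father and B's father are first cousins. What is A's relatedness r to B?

Independent pedigree routes through distinct common ancestors add.
A and B are related in two ways: half-sibs through their shared mother (r = 1/4) and second cousins through their fathers (r = 1/32).
r = 1/4 + 1/32 = 0.28125.

0.28125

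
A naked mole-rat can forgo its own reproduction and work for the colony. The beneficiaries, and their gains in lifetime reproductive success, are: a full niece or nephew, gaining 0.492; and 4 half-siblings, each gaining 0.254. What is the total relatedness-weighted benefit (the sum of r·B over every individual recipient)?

r to a full niece or nephew = 0.25 (full aunt/uncle↔niece/nephew: two paths of length 3 through the shared grandparent pair: r = 2·(1/2)^3 = 1/4).
r to a half-sibling = 0.25 (half-sibs share one parent — one path of length 2: r = (1/2)^2 = 1/4).
Summing one r·B term per recipient: 1·0.25·0.492 + 4·0.25·0.254 = 0.377.

0.377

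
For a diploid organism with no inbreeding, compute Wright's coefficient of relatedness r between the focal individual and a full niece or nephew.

Full aunt/uncle↔niece/nephew: two paths of length 3 through the shared grandparent pair: r = 2·(1/2)^3 = 1/4.

0.25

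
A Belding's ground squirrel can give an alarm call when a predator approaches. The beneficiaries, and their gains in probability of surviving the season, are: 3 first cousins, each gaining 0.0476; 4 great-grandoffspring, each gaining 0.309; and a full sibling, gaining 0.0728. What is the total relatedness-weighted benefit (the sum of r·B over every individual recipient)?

r to a first cousin = 1/8 (first cousins share one grandparent pair — two paths of length 4: r = 2·(1/2)^4 = 1/8).
r to a great-grandoffspring = 0.125 (three parent–offspring links: r = (1/2)^3 = 1/8).
r to a full sibling = 0.5 (full sibs share both parents — two paths of length 2: r = 2·(1/2)^2 = 1/2).
Summing one r·B term per recipient: 3·0.125·0.0476 + 4·0.125·0.309 + 1·0.5·0.0728 = 0.20875.

0.20875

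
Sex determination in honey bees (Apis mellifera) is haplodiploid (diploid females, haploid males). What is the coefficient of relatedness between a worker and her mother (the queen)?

0.5

One meiotic link between diploid queen and diploid daughter: r = 1/2.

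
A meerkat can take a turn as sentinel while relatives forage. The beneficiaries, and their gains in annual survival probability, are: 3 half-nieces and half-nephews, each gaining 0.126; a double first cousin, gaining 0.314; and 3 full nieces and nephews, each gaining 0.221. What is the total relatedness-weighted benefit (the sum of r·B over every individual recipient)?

0.2915

r to a half-niece or half-nephew = 0.125 (half-aunt/uncle↔niece/nephew: one path of length 3: r = (1/2)^3 = 1/8).
r to a double first cousin = 1/4 (double first cousins share both grandparent pairs — four paths of length 4: r = 4·(1/2)^4 = 1/4).
r to a full niece or nephew = 1/4 (full aunt/uncle↔niece/nephew: two paths of length 3 through the shared grandparent pair: r = 2·(1/2)^3 = 1/4).
Summing one r·B term per recipient: 3·0.125·0.126 + 1·0.25·0.314 + 3·0.25·0.221 = 0.2915.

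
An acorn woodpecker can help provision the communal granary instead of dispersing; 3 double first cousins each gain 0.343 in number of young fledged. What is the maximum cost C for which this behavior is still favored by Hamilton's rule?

0.25725

r to a double first cousin = 1/4 (double first cousins share both grandparent pairs — four paths of length 4: r = 4·(1/2)^4 = 1/4).
Hamilton's rule: n·r·B > C, so the trait is favored while C < n·r·B = 3·0.25·0.343 = 0.25725.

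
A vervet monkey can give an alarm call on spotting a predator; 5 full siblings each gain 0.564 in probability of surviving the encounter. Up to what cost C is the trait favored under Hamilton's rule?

r to a full sibling = 0.5 (full sibs share both parents — two paths of length 2: r = 2·(1/2)^2 = 1/2).
Hamilton's rule: n·r·B > C, so the trait is favored while C < n·r·B = 5·0.5·0.564 = 1.41.

1.41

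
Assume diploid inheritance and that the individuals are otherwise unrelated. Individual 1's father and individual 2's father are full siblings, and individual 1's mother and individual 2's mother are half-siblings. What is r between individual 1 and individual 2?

0.1875

Relatedness sums over independent paths through distinct common ancestors.
Individual 1 and individual 2 are related in two ways: first cousins through their fathers (r = 1/8) and half first cousins through their mothers (r = 1/16).
r = 1/8 + 1/16 = 3/16 = 0.1875.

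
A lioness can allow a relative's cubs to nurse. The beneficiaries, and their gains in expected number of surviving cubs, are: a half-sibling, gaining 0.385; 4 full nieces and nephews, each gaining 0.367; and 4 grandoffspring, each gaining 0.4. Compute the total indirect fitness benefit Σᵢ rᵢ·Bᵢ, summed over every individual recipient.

r to a half-sibling = 0.25 (half-sibs share one parent — one path of length 2: r = (1/2)^2 = 1/4).
r to a full niece or nephew = 1/4 (full aunt/uncle↔niece/nephew: two paths of length 3 through the shared grandparent pair: r = 2·(1/2)^3 = 1/4).
r to a grandoffspring = 0.25 (two parent–offspring links: r = (1/2)^2 = 1/4).
Summing one r·B term per recipient: 1·0.25·0.385 + 4·0.25·0.367 + 4·0.25·0.4 = 0.86325.

0.86325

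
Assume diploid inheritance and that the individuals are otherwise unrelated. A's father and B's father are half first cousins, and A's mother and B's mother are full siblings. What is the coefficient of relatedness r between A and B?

With two independent routes of shared ancestry, r is the sum of the two contributions.
A and B are related in two ways: half second cousins through their fathers (r = 1/64) and first cousins through their mothers (r = 1/8).
r = 1/64 + 1/8 = 9/64 = 0.140625.

0.140625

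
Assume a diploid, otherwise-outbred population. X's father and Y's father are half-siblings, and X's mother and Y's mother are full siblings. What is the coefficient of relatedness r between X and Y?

Independent pedigree routes through distinct common ancestors add.
X and Y are related in two ways: half first cousins through their fathers (r = 1/16) and first cousins through their mothers (r = 1/8).
r = 1/16 + 1/8 = 0.1875.

0.1875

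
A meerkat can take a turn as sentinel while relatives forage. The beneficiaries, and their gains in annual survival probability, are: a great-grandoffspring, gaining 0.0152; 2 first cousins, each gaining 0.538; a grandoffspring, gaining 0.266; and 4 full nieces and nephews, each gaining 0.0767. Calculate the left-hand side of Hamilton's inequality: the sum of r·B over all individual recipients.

0.2796

r to a great-grandoffspring = 1/8 (three parent–offspring links: r = (1/2)^3 = 1/8).
r to a first cousin = 1/8 (first cousins share one grandparent pair — two paths of length 4: r = 2·(1/2)^4 = 1/8).
r to a grandoffspring = 1/4 (two parent–offspring links: r = (1/2)^2 = 1/4).
r to a full niece or nephew = 1/4 (full aunt/uncle↔niece/nephew: two paths of length 3 through the shared grandparent pair: r = 2·(1/2)^3 = 1/4).
Summing one r·B term per recipient: 1·0.125·0.0152 + 2·0.125·0.538 + 1·0.25·0.266 + 4·0.25·0.0767 = 0.2796.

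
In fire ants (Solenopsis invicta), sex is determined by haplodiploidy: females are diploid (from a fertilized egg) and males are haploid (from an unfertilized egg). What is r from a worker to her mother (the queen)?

0.5

One meiotic link between diploid queen and diploid daughter: r = 1/2.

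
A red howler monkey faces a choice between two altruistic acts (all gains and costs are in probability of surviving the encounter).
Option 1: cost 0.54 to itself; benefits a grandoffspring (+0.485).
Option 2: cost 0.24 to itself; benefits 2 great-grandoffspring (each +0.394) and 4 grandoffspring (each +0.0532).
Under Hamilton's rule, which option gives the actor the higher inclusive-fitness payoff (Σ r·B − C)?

Option 2

Option 1: r to a grandoffspring = 0.25.
Option 1: Σ r·B − C = (1·0.25·0.485) − 0.54 = -0.41875.
Option 2: r to a great-grandoffspring = 0.125.
Option 2: r to a grandoffspring = 0.25.
Option 2: Σ r·B − C = (2·0.125·0.394 + 4·0.25·0.0532) − 0.24 = -0.0883.
Option 2 has the higher net inclusive-fitness payoff.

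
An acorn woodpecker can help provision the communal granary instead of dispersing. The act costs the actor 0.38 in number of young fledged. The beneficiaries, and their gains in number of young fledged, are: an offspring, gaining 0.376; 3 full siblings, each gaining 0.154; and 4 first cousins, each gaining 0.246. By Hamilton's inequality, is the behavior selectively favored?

Hamilton's rule: the trait is favored when the sum of r·B over every recipient exceeds the actor's cost C.
r to an offspring = 0.5 (one parent–offspring link: r = (1/2)^1 = 1/2).
r to a full sibling = 1/2 (full sibs share both parents — two paths of length 2: r = 2·(1/2)^2 = 1/2).
r to a first cousin = 0.125 (first cousins share one grandparent pair — two paths of length 4: r = 2·(1/2)^4 = 1/8).
Summing one r·B term per recipient: 1·0.5·0.376 + 3·0.5·0.154 + 4·0.125·0.246 = 0.542.
0.542 > 0.38: the indirect benefit exceeds the cost.

Yes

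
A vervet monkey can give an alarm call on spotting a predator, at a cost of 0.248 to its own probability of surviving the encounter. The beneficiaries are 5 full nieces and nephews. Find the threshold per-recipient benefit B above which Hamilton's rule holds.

0.1984

r to a full niece or nephew = 0.25 (full aunt/uncle↔niece/nephew: two paths of length 3 through the shared grandparent pair: r = 2·(1/2)^3 = 1/4).
Hamilton's rule with n recipients of equal r: n·r·B > C, so B > C/(n·r) = 0.248/(5·0.25) = 0.1984.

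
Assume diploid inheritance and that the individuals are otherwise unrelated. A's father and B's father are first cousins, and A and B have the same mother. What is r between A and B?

Independent pedigree routes through distinct common ancestors add.
A and B are related in two ways: second cousins through their fathers (r = 1/32) and half-sibs through their shared mother (r = 1/4).
r = 1/32 + 1/4 = 9/32 = 0.28125.

0.28125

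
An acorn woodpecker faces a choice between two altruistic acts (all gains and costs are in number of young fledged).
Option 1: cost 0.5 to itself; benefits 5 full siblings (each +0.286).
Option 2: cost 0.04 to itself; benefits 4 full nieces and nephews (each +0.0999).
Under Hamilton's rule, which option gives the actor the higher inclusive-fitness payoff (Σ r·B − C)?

Option 1

Option 1: r to a full sibling = 0.5.
Option 1: Σ r·B − C = (5·0.5·0.286) − 0.5 = 0.215.
Option 2: r to a full niece or nephew = 0.25.
Option 2: Σ r·B − C = (4·0.25·0.0999) − 0.04 = 0.0599.
Option 1 has the higher net inclusive-fitness payoff.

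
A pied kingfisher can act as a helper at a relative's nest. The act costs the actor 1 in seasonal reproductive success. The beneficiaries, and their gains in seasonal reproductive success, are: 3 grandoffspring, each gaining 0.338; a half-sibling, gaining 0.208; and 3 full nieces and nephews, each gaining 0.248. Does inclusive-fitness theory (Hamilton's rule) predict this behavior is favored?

No

Hamilton's rule: the trait is favored when the sum of r·B over every recipient exceeds the actor's cost C.
r to a grandoffspring = 0.25 (two parent–offspring links: r = (1/2)^2 = 1/4).
r to a half-sibling = 1/4 (half-sibs share one parent — one path of length 2: r = (1/2)^2 = 1/4).
r to a full niece or nephew = 0.25 (full aunt/uncle↔niece/nephew: two paths of length 3 through the shared grandparent pair: r = 2·(1/2)^3 = 1/4).
Summing one r·B term per recipient: 3·0.25·0.338 + 1·0.25·0.208 + 3·0.25·0.248 = 0.4915.
0.4915 < 1: the indirect benefit is less than the cost.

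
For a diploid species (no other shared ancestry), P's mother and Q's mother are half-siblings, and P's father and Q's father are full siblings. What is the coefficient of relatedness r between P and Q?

0.1875

Independent pedigree routes through distinct common ancestors add.
P and Q are related in two ways: half first cousins through their mothers (r = 1/16) and first cousins through their fathers (r = 1/8).
r = 1/16 + 1/8 = 3/16 = 0.1875.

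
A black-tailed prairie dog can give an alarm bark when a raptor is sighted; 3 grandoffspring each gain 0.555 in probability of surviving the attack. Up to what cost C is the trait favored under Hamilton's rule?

0.41625

r to a grandoffspring = 0.25 (two parent–offspring links: r = (1/2)^2 = 1/4).
Hamilton's rule: n·r·B > C, so the trait is favored while C < n·r·B = 3·0.25·0.555 = 0.41625.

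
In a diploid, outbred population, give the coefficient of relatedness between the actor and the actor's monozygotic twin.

1

Each parent–offspring link contributes a factor of 1/2, and independent paths through distinct common ancestors add.
Monozygotic twins share every allele identical by descent: r = 1.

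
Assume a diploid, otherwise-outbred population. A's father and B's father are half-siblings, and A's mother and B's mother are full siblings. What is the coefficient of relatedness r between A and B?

0.1875

With two independent routes of shared ancestry, r is the sum of the two contributions.
A and B are related in two ways: half first cousins through their fathers (r = 1/16) and first cousins through their mothers (r = 1/8).
r = 1/16 + 1/8 = 0.1875.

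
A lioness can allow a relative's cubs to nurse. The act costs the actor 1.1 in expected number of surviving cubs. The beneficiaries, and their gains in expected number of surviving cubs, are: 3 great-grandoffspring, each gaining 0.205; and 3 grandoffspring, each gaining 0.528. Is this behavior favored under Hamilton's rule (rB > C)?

Hamilton's rule: the trait is favored when the sum of r·B over every recipient exceeds the actor's cost C.
r to a great-grandoffspring = 0.125 (three parent–offspring links: r = (1/2)^3 = 1/8).
r to a grandoffspring = 0.25 (two parent–offspring links: r = (1/2)^2 = 1/4).
Summing one r·B term per recipient: 3·0.125·0.205 + 3·0.25·0.528 = 0.472875.
0.472875 < 1.1: the indirect benefit is less than the cost.

No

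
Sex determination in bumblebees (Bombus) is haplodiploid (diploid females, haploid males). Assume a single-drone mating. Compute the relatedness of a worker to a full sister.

0.75

Haplodiploid full sisters inherit their father's entire haploid genome identically (contributing 1/2) and on average half of their mother's contribution (1/2 · 1/2 = 1/4); r = 1/2 + 1/4 = 3/4.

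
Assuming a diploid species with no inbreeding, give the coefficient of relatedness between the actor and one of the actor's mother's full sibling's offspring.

0.125

Each parent–offspring link contributes a factor of 1/2, and independent paths through distinct common ancestors add.
First cousins share one grandparent pair — two paths of length 4: r = 2·(1/2)^4 = 1/8.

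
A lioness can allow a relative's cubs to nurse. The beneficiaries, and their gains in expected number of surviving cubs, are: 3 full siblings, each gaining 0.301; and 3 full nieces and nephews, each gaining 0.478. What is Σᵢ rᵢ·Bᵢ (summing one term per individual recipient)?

0.81

r to a full sibling = 0.5 (full sibs share both parents — two paths of length 2: r = 2·(1/2)^2 = 1/2).
r to a full niece or nephew = 1/4 (full aunt/uncle↔niece/nephew: two paths of length 3 through the shared grandparent pair: r = 2·(1/2)^3 = 1/4).
Summing one r·B term per recipient: 3·0.5·0.301 + 3·0.25·0.478 = 0.81.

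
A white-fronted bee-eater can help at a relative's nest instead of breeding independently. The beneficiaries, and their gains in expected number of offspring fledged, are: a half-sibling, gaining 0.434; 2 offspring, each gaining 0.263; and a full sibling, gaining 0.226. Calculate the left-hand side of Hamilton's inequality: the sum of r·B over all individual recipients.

r to a half-sibling = 0.25 (half-sibs share one parent — one path of length 2: r = (1/2)^2 = 1/4).
r to an offspring = 1/2 (one parent–offspring link: r = (1/2)^1 = 1/2).
r to a full sibling = 0.5 (full sibs share both parents — two paths of length 2: r = 2·(1/2)^2 = 1/2).
Summing one r·B term per recipient: 1·0.25·0.434 + 2·0.5·0.263 + 1·0.5·0.226 = 0.4845.

0.4845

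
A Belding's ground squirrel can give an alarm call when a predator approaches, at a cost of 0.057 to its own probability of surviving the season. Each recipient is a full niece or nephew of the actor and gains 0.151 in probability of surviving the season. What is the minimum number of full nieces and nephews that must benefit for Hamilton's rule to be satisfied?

2

r to a full niece or nephew = 1/4 (full aunt/uncle↔niece/nephew: two paths of length 3 through the shared grandparent pair: r = 2·(1/2)^3 = 1/4).
Hamilton's rule: n·r·B > C  ⇒  n > C/(r·B) = 0.057/(0.25·0.151) = 1.51.
The smallest integer exceeding 1.51 is 2.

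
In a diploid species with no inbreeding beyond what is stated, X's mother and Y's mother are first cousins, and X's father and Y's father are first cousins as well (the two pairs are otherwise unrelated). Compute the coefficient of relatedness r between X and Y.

Relatedness sums over independent paths through distinct common ancestors.
X and Y are related in two ways: second cousins through their mothers (r = 1/32) and second cousins through their fathers (r = 1/32).
r = 1/32 + 1/32 = 0.0625.

0.0625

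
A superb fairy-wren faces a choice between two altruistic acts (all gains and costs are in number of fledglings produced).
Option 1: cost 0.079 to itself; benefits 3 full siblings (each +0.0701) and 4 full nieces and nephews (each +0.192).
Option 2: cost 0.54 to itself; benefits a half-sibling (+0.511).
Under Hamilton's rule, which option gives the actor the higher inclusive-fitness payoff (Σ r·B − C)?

Option 1: r to a full sibling = 0.5.
Option 1: r to a full niece or nephew = 0.25.
Option 1: Σ r·B − C = (3·0.5·0.0701 + 4·0.25·0.192) − 0.079 = 0.21815.
Option 2: r to a half-sibling = 0.25.
Option 2: Σ r·B − C = (1·0.25·0.511) − 0.54 = -0.41225.
Option 1 has the higher net inclusive-fitness payoff.

Option 1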